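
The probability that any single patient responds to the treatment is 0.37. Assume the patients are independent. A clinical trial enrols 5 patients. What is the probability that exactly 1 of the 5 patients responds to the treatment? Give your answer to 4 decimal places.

X ~ Binomial(n=5, p=0.37).
P(X=1) = C(5,1) · p^1 · (1−p)^4
= 5 · 0.37 · 0.15753 = 0.291430

0.2914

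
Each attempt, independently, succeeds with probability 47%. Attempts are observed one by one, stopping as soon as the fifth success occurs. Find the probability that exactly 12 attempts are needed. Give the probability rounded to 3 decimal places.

Y = trial on which the fifth success occurs; negative binomial, r=5, p=0.47.
P(Y=12) = C(11,4) · p^5 · (1−p)^7
= 330 · 0.022935 · 0.011747 = 0.08891

0.089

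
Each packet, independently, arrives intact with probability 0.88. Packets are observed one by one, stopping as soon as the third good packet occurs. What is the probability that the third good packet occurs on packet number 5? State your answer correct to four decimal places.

0.0589

Y = trial on which the third success occurs; negative binomial, r=3, p=0.88.
P(Y=5) = C(4,2) · p^3 · (1−p)^2
= 6 · 0.68147 · 0.0144 = 0.058879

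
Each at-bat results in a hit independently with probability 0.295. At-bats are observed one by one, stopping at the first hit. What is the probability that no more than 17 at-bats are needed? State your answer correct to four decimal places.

0.9974

Y = number of at-bats to the first success; geometric, p = 0.295.
P(Y ≤ 17) = 1 − (1−p)^17 = 1 − 0.002626 = 0.997374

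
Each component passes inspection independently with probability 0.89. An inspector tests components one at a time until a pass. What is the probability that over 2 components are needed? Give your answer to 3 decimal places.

0.012

Y = number of components to the first success; geometric, p = 0.89.
P(Y > 2) = P(first 2 all fail) = (1−p)^2 = 0.01210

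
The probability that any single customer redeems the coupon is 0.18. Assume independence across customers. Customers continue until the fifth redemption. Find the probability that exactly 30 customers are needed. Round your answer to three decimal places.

0.031

Y = trial on which the fifth success occurs; negative binomial, r=5, p=0.18.
P(Y=30) = C(29,4) · p^5 · (1−p)^25
= 23751 · 0.00018896 · 0.007004 = 0.03143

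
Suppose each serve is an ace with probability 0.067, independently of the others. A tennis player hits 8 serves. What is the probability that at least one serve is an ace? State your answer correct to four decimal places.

P(at least one) = 1 − P(none) = 1 − (1 − 0.067)^8
= 1 − 0.574187 = 0.425813

0.4258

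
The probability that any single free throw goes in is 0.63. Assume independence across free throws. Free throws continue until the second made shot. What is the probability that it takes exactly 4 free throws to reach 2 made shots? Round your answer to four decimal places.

0.1630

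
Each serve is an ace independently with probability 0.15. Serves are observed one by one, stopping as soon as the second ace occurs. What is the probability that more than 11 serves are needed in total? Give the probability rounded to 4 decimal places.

0.4922

Needing more than 11 serves ⇔ fewer than 2 successes in the first 11. With X ~ Binomial(11, 0.15), P(Y > 11) = P(X ≤ 1).
  k=0: C(11,0)·0.15^0·0.85^11 = 0.167343
  k=1: C(11,1)·0.15^1·0.85^10 = 0.324843
P(X ≤ 1) = 0.492186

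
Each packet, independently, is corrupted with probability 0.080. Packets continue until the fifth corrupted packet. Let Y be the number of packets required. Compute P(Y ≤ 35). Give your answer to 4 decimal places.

0.1443

Finishing within 35 packets ⇔ at least 5 successes in the first 35. With X ~ Binomial(35, 0.08), P(Y ≤ 35) = 1 − P(X ≤ 4).
  k=0: C(35,0)·0.08^0·0.92^35 = 0.054022
  k=1: C(35,1)·0.08^1·0.92^34 = 0.164416
  k=2: C(35,2)·0.08^2·0.92^33 = 0.243050
  k=3: C(35,3)·0.08^3·0.92^32 = 0.232482
  k=4: C(35,4)·0.08^4·0.92^31 = 0.161727
1 − 0.855698 = 0.144302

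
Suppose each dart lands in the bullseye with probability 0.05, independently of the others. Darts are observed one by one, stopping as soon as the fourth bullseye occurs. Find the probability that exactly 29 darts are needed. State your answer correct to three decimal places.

Y = trial on which the fourth success occurs; negative binomial, r=4, p=0.05.
P(Y=29) = C(28,3) · p^4 · (1−p)^25
= 3276 · 6.25e-06 · 0.27739 = 0.00568

0.006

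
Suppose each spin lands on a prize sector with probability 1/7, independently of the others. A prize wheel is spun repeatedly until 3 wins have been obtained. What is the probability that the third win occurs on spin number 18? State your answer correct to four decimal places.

0.0393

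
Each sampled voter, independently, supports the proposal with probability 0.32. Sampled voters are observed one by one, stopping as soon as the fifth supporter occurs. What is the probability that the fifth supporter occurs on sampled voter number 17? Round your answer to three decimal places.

Y = trial on which the fifth success occurs; negative binomial, r=5, p=0.32.
P(Y=17) = C(16,4) · p^5 · (1−p)^12
= 1820 · 0.0033554 · 0.0097748 = 0.05969

0.060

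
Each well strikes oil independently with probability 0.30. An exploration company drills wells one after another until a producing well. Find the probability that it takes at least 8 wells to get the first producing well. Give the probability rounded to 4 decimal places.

Y = number of wells to the first success; geometric, p = 0.30.
P(Y > 7) = P(first 7 all fail) = (1−p)^7 = 0.082354

0.0824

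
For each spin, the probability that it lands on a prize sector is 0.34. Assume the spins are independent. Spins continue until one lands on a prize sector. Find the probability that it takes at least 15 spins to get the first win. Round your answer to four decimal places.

0.0030

Y = number of spins to the first success; geometric, p = 0.34.
P(Y > 14) = P(first 14 all fail) = (1−p)^14 = 0.002976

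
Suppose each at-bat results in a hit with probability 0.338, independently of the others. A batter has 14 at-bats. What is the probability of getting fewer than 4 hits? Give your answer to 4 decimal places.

X ~ Binomial(14, 0.338); P(X ≤ 3) = Σ C(14,k) p^k (1−p)^(14−k) over k:
  k=0: C(14,0)·0.338^0·0.662^14 = 0.003105
  k=1: C(14,1)·0.338^1·0.662^13 = 0.022192
  k=2: C(14,2)·0.338^2·0.662^12 = 0.073650
  k=3: C(14,3)·0.338^3·0.662^11 = 0.150414
Total = 0.249361

0.2494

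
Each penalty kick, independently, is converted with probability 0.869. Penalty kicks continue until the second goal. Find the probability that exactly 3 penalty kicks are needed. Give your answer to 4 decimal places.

Y = trial on which the second success occurs; negative binomial, r=2, p=0.869.
P(Y=3) = C(2,1) · p^2 · (1−p)^1
= 2 · 0.75516 · 0.131 = 0.197852

0.1979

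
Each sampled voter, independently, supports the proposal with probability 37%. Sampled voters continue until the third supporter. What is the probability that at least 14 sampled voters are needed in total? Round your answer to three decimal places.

Needing more than 13 sampled voters ⇔ fewer than 3 successes in the first 13. With X ~ Binomial(13, 0.37), P(Y > 13) = P(X ≤ 2).
  k=0: C(13,0)·0.37^0·0.63^13 = 0.00246
  k=1: C(13,1)·0.37^1·0.63^12 = 0.01880
  k=2: C(13,2)·0.37^2·0.63^11 = 0.06626
P(X ≤ 2) = 0.08752

0.088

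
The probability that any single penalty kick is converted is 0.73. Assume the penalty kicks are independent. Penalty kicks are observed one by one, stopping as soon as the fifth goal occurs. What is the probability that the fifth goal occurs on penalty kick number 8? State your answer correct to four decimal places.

Y = trial on which the fifth success occurs; negative binomial, r=5, p=0.73.
P(Y=8) = C(7,4) · p^5 · (1−p)^3
= 35 · 0.20731 · 0.019683 = 0.142815

0.1428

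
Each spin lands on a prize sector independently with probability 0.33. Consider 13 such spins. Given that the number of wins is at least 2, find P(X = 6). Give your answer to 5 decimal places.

0.14000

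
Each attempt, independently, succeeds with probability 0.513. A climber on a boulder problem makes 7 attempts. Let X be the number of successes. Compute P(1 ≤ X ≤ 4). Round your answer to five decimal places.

0.74506

X ~ Binomial(7, 0.513); P(1 ≤ X ≤ 4) = Σ C(7,k) p^k (1−p)^(7−k) over k:
  k=1: C(7,1)·0.513^1·0.487^6 = 0.0479059
  k=2: C(7,2)·0.513^2·0.487^5 = 0.1513906
  k=3: C(7,3)·0.513^3·0.487^4 = 0.2657884
  k=4: C(7,4)·0.513^4·0.487^3 = 0.2799783
Total = 0.7450632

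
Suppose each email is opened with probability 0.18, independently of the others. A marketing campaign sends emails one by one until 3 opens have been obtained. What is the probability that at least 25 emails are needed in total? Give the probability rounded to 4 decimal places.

Needing more than 24 emails ⇔ fewer than 3 successes in the first 24. With X ~ Binomial(24, 0.18), P(Y > 24) = P(X ≤ 2).
  k=0: C(24,0)·0.18^0·0.82^24 = 0.008541
  k=1: C(24,1)·0.18^1·0.82^23 = 0.044999
  k=2: C(24,2)·0.18^2·0.82^22 = 0.113595
P(X ≤ 2) = 0.167135

0.1671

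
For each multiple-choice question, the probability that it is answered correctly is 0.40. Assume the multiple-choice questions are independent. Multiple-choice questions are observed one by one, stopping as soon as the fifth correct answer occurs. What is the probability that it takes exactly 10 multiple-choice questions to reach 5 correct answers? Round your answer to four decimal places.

0.1003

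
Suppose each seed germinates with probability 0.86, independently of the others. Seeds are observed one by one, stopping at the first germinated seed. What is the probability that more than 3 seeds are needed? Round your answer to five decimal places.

0.00274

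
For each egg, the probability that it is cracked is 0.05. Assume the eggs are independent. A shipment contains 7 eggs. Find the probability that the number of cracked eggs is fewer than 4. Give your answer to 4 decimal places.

0.9998

X ~ Binomial(7, 0.05); P(X ≤ 3) = Σ C(7,k) p^k (1−p)^(7−k) over k:
  k=0: C(7,0)·0.05^0·0.95^7 = 0.698337
  k=1: C(7,1)·0.05^1·0.95^6 = 0.257282
  k=2: C(7,2)·0.05^2·0.95^5 = 0.040623
  k=3: C(7,3)·0.05^3·0.95^4 = 0.003563
Total = 0.999806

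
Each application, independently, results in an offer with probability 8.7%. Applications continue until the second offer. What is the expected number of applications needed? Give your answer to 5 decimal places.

22.98851

Y = total applications until the second success; negative binomial with r=2, p=0.087.
E[Y] = r / p = 2 / 0.087 = 22.9885057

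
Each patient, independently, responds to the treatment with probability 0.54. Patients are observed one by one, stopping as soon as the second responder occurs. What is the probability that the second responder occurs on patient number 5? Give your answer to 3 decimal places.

Y = trial on which the second success occurs; negative binomial, r=2, p=0.54.
P(Y=5) = C(4,1) · p^2 · (1−p)^3
= 4 · 0.2916 · 0.097336 = 0.11353

0.114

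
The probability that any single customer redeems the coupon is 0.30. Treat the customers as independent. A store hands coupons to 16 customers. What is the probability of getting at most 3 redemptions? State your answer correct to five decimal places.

0.24586

X ~ Binomial(16, 0.30); P(X ≤ 3) = Σ C(16,k) p^k (1−p)^(16−k) over k:
  k=0: C(16,0)·0.30^0·0.70^16 = 0.0033233
  k=1: C(16,1)·0.30^1·0.70^15 = 0.0227883
  k=2: C(16,2)·0.30^2·0.70^14 = 0.0732481
  k=3: C(16,3)·0.30^3·0.70^13 = 0.1464962
Total = 0.2458559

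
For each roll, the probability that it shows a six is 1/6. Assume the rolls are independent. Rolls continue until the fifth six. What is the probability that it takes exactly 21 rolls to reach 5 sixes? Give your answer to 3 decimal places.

0.034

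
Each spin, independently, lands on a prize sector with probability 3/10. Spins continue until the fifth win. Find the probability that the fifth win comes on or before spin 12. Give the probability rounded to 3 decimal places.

0.276

Finishing within 12 spins ⇔ at least 5 successes in the first 12. With X ~ Binomial(12, 0.30), P(Y ≤ 12) = 1 − P(X ≤ 4).
  k=0: C(12,0)·0.30^0·0.70^12 = 0.01384
  k=1: C(12,1)·0.30^1·0.70^11 = 0.07118
  k=2: C(12,2)·0.30^2·0.70^10 = 0.16779
  k=3: C(12,3)·0.30^3·0.70^9 = 0.23970
  k=4: C(12,4)·0.30^4·0.70^8 = 0.23114
1 − 0.72366 = 0.27634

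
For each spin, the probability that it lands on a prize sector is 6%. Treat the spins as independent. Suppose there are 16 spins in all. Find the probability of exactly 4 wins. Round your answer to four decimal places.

X ~ Binomial(n=16, p=0.06).
P(X=4) = C(16,4) · p^4 · (1−p)^12
= 1820 · 1.296e-05 · 0.47592 = 0.011226

0.0112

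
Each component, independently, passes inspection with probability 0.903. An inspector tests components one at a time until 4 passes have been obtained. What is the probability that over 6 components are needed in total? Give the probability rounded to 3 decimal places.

Needing more than 6 components ⇔ fewer than 4 successes in the first 6. With X ~ Binomial(6, 0.903), P(Y > 6) = P(X ≤ 3).
  k=0: C(6,0)·0.903^0·0.097^6 = 0.00000
  k=1: C(6,1)·0.903^1·0.097^5 = 0.00005
  k=2: C(6,2)·0.903^2·0.097^4 = 0.00108
  k=3: C(6,3)·0.903^3·0.097^3 = 0.01344
P(X ≤ 3) = 0.01457

0.015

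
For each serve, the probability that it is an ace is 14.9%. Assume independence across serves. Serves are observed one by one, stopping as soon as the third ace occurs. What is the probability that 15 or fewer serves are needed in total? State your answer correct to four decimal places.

Finishing within 15 serves ⇔ at least 3 successes in the first 15. With X ~ Binomial(15, 0.149), P(Y ≤ 15) = 1 − P(X ≤ 2).
  k=0: C(15,0)·0.149^0·0.851^15 = 0.088909
  k=1: C(15,1)·0.149^1·0.851^14 = 0.233502
  k=2: C(15,2)·0.149^2·0.851^13 = 0.286185
1 − 0.608595 = 0.391405

0.3914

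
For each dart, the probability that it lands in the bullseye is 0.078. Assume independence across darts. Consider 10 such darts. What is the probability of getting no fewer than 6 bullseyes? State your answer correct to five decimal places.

0.00004

X ~ Binomial(10, 0.078); P(X ≥ 6) = Σ C(10,k) p^k (1−p)^(10−k) over k:
  k=6: C(10,6)·0.078^6·0.922^4 = 0.0000342
  k=7: C(10,7)·0.078^7·0.922^3 = 0.0000017
  k=8: C(10,8)·0.078^8·0.922^2 = 0.0000001
  k=9: C(10,9)·0.078^9·0.922^1 = 0.0000000
  k=10: C(10,10)·0.078^10·0.922^0 = 0.0000000
Total = 0.0000359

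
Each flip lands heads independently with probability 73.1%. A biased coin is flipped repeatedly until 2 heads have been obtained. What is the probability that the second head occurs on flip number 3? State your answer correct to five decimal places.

0.28749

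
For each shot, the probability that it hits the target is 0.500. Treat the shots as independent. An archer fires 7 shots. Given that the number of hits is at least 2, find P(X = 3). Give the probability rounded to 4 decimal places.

0.2917

X ~ Binomial(7, 0.50). Want P(X=3 | X≥2) = P(X=3) / P(X≥2).
P(X=3) = C(7,3)·0.50^3·0.50^4 = 0.273438
P(X≥2) = 1 − 0.007812 − 0.054688 = 0.937500
Ratio = 0.273438 / 0.937500 = 0.291667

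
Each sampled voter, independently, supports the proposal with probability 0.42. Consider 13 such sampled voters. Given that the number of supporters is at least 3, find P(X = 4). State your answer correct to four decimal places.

X ~ Binomial(13, 0.42). Want P(X=4 | X≥3) = P(X=4) / P(X≥3).
P(X=4) = C(13,4)·0.42^4·0.58^9 = 0.165255
P(X≥3) = 1 − 0.000841 − 0.007913 − 0.034380 = 0.956867
Ratio = 0.165255 / 0.956867 = 0.172704

0.1727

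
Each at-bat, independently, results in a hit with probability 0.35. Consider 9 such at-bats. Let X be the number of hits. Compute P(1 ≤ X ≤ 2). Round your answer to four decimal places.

X ~ Binomial(9, 0.35); P(1 ≤ X ≤ 2) = Σ C(9,k) p^k (1−p)^(9−k) over k:
  k=1: C(9,1)·0.35^1·0.65^8 = 0.100373
  k=2: C(9,2)·0.35^2·0.65^7 = 0.216188
Total = 0.316561

0.3166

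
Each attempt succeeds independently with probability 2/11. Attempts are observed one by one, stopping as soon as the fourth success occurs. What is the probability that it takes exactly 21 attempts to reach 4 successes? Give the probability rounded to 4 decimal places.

0.0411

Y = trial on which the fourth success occurs; negative binomial, r=4, p=0.181818.
P(Y=21) = C(20,3) · p^4 · (1−p)^17
= 1140 · 0.0010928 · 0.032995 = 0.041106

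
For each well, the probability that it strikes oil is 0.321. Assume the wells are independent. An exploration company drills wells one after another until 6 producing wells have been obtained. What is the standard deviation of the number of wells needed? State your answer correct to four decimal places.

6.2879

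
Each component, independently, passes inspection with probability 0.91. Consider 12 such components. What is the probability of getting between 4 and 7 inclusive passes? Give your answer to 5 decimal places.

0.00272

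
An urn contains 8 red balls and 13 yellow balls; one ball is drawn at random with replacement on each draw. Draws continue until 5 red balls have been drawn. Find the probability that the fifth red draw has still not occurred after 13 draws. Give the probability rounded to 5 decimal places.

0.40730

Needing more than 13 draws ⇔ fewer than 5 successes in the first 13. With X ~ Binomial(13, 0.380952), P(Y > 13) = P(X ≤ 4).
  k=0: C(13,0)·0.380952^0·0.619048^13 = 0.0019607
  k=1: C(13,1)·0.380952^1·0.619048^12 = 0.0156857
  k=2: C(13,2)·0.380952^2·0.619048^11 = 0.0579163
  k=3: C(13,3)·0.380952^3·0.619048^10 = 0.1306829
  k=4: C(13,4)·0.380952^4·0.619048^9 = 0.2010506
P(X ≤ 4) = 0.4072961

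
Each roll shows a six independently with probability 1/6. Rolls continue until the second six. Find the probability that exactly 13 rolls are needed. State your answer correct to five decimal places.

0.04486

Y = trial on which the second success occurs; negative binomial, r=2, p=0.166667.
P(Y=13) = C(12,1) · p^2 · (1−p)^11
= 12 · 0.027778 · 0.13459 = 0.0448627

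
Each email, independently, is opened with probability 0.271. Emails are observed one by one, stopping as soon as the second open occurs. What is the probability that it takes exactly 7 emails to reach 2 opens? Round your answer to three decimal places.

0.091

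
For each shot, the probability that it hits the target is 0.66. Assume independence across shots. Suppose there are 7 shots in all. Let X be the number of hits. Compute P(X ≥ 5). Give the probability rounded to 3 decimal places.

0.555

X ~ Binomial(7, 0.66); P(X ≥ 5) = Σ C(7,k) p^k (1−p)^(7−k) over k:
  k=5: C(7,5)·0.66^5·0.34^2 = 0.30402
  k=6: C(7,6)·0.66^6·0.34^1 = 0.19672
  k=7: C(7,7)·0.66^7·0.34^0 = 0.05455
Total = 0.55528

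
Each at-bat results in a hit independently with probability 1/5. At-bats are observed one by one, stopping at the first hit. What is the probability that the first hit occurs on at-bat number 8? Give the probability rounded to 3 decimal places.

0.042

Geometric (trials to first success), p = 0.20.
P(Y = 8) = (1−p)^7 · p = 0.20972 · 0.20 = 0.04194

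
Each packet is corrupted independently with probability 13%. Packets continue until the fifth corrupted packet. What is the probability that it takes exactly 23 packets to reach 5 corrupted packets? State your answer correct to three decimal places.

Y = trial on which the fifth success occurs; negative binomial, r=5, p=0.13.
P(Y=23) = C(22,4) · p^5 · (1−p)^18
= 7315 · 3.7129e-05 · 0.081535 = 0.02215

0.022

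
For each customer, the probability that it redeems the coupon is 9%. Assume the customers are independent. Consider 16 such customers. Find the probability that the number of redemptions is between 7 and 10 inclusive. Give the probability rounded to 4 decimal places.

X ~ Binomial(16, 0.09); P(7 ≤ X ≤ 10) = Σ C(16,k) p^k (1−p)^(16−k) over k:
  k=7: C(16,7)·0.09^7·0.91^9 = 0.000234
  k=8: C(16,8)·0.09^8·0.91^8 = 0.000026
  k=9: C(16,9)·0.09^9·0.91^7 = 0.000002
  k=10: C(16,10)·0.09^10·0.91^6 = 0.000000
Total = 0.000263

0.0003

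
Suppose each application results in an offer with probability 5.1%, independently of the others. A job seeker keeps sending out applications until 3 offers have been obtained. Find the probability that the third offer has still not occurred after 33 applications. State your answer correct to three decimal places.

0.764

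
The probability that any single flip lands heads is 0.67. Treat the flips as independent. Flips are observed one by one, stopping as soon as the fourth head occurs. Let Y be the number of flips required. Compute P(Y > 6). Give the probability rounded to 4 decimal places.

Needing more than 6 flips ⇔ fewer than 4 successes in the first 6. With X ~ Binomial(6, 0.67), P(Y > 6) = P(X ≤ 3).
  k=0: C(6,0)·0.67^0·0.33^6 = 0.001291
  k=1: C(6,1)·0.67^1·0.33^5 = 0.015732
  k=2: C(6,2)·0.67^2·0.33^4 = 0.079854
  k=3: C(6,3)·0.67^3·0.33^3 = 0.216170
P(X ≤ 3) = 0.313048

0.3130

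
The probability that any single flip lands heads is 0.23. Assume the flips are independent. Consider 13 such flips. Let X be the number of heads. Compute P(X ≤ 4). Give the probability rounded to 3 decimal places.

X ~ Binomial(13, 0.23); P(X ≤ 4) = Σ C(13,k) p^k (1−p)^(13−k) over k:
  k=0: C(13,0)·0.23^0·0.77^13 = 0.03345
  k=1: C(13,1)·0.23^1·0.77^12 = 0.12989
  k=2: C(13,2)·0.23^2·0.77^11 = 0.23278
  k=3: C(13,3)·0.23^3·0.77^10 = 0.25495
  k=4: C(13,4)·0.23^4·0.77^9 = 0.19039
Total = 0.84145

0.841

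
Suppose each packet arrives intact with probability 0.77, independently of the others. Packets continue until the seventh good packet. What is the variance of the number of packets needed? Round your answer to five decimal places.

Y = total packets until the seventh success; negative binomial with r=7, p=0.77.
Var(Y) = r(1−p)/p² = 7·0.23 / 0.77² = 2.7154664

2.71547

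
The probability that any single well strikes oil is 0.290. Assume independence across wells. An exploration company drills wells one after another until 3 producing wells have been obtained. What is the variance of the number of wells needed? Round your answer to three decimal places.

25.327

Y = total wells until the third success; negative binomial with r=3, p=0.29.
Var(Y) = r(1−p)/p² = 3·0.71 / 0.29² = 25.32699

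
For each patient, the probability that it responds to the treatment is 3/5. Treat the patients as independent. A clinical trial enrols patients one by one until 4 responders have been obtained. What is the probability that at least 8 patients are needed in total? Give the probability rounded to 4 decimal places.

Needing more than 7 patients ⇔ fewer than 4 successes in the first 7. With X ~ Binomial(7, 0.60), P(Y > 7) = P(X ≤ 3).
  k=0: C(7,0)·0.60^0·0.40^7 = 0.001638
  k=1: C(7,1)·0.60^1·0.40^6 = 0.017203
  k=2: C(7,2)·0.60^2·0.40^5 = 0.077414
  k=3: C(7,3)·0.60^3·0.40^4 = 0.193536
P(X ≤ 3) = 0.289792

0.2898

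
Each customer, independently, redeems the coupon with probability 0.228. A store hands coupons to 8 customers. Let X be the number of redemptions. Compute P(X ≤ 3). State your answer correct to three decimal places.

0.914

X ~ Binomial(8, 0.228); P(X ≤ 3) = Σ C(8,k) p^k (1−p)^(8−k) over k:
  k=0: C(8,0)·0.228^0·0.772^8 = 0.12616
  k=1: C(8,1)·0.228^1·0.772^7 = 0.29809
  k=2: C(8,2)·0.228^2·0.772^6 = 0.30813
  k=3: C(8,3)·0.228^3·0.772^5 = 0.18200
Total = 0.91439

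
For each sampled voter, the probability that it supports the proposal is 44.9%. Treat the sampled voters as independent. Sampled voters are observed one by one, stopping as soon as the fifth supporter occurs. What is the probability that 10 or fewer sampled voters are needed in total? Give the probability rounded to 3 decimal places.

Finishing within 10 sampled voters ⇔ at least 5 successes in the first 10. With X ~ Binomial(10, 0.449), P(Y ≤ 10) = 1 − P(X ≤ 4).
  k=0: C(10,0)·0.449^0·0.551^10 = 0.00258
  k=1: C(10,1)·0.449^1·0.551^9 = 0.02102
  k=2: C(10,2)·0.449^2·0.551^8 = 0.07708
  k=3: C(10,3)·0.449^3·0.551^7 = 0.16749
  k=4: C(10,4)·0.449^4·0.551^6 = 0.23884
1 − 0.50701 = 0.49299

0.493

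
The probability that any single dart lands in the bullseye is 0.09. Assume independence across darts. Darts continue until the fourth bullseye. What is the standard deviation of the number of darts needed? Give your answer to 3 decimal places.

Y = total darts until the fourth success; negative binomial with r=4, p=0.09.
SD(Y) = √[r(1−p)/p²] = √(449.38272) = 21.19865

21.199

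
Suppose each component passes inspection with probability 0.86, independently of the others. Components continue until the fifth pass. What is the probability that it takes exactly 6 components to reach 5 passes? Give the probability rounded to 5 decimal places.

Y = trial on which the fifth success occurs; negative binomial, r=5, p=0.86.
P(Y=6) = C(5,4) · p^5 · (1−p)^1
= 5 · 0.47043 · 0.14 = 0.3292989

0.32930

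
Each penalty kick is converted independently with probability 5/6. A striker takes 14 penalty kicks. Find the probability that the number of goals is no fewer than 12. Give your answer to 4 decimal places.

0.5795

X ~ Binomial(14, 0.833333); P(X ≥ 12) = Σ C(14,k) p^k (1−p)^(14−k) over k:
  k=12: C(14,12)·0.833333^12·0.166667^2 = 0.283507
  k=13: C(14,13)·0.833333^13·0.166667^1 = 0.218082
  k=14: C(14,14)·0.833333^14·0.166667^0 = 0.077887
Total = 0.579476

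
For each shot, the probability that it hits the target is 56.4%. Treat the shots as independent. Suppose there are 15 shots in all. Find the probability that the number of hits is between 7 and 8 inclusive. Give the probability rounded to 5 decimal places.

0.34987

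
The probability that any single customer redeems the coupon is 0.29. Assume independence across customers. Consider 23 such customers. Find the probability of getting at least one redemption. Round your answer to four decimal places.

0.9996

P(at least one) = 1 − P(none) = 1 − (1 − 0.29)^23
= 1 − 0.000379 = 0.999621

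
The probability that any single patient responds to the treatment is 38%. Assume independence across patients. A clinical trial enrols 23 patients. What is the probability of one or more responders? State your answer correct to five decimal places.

P(at least one) = 1 − P(none) = 1 − (1 − 0.38)^23
= 1 − 0.0000168 = 0.9999832

0.99998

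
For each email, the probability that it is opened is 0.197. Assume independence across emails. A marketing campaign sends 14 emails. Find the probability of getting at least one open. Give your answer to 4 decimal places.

0.9537

P(at least one) = 1 − P(none) = 1 − (1 − 0.197)^14
= 1 − 0.046347 = 0.953653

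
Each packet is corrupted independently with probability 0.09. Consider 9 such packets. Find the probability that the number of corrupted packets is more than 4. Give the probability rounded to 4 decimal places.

X ~ Binomial(9, 0.09); P(X ≥ 5) = Σ C(9,k) p^k (1−p)^(9−k) over k:
  k=5: C(9,5)·0.09^5·0.91^4 = 0.000510
  k=6: C(9,6)·0.09^6·0.91^3 = 0.000034
  k=7: C(9,7)·0.09^7·0.91^2 = 0.000001
  k=8: C(9,8)·0.09^8·0.91^1 = 0.000000
  k=9: C(9,9)·0.09^9·0.91^0 = 0.000000
Total = 0.000545

0.0005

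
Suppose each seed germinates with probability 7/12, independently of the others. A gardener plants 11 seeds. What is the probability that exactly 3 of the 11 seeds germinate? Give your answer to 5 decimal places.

0.02975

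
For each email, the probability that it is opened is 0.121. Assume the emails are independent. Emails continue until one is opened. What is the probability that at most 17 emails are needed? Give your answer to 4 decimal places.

Y = number of emails to the first success; geometric, p = 0.121.
P(Y ≤ 17) = 1 − (1−p)^17 = 1 − 0.111638 = 0.888362

0.8884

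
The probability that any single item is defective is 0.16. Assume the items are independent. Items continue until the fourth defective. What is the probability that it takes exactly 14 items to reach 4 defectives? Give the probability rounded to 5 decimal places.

Y = trial on which the fourth success occurs; negative binomial, r=4, p=0.16.
P(Y=14) = C(13,3) · p^4 · (1−p)^10
= 286 · 0.00065536 · 0.1749 = 0.0327823

0.03278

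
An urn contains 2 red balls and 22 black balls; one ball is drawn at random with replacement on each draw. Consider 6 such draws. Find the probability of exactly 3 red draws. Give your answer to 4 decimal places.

X ~ Binomial(n=6, p=0.083333).
P(X=3) = C(6,3) · p^3 · (1−p)^3
= 20 · 0.0005787 · 0.77025 = 0.008915

0.0089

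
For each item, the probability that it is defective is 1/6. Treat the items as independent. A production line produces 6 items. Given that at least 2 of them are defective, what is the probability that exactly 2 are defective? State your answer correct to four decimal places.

X ~ Binomial(6, 0.166667). Want P(X=2 | X≥2) = P(X=2) / P(X≥2).
P(X=2) = C(6,2)·0.166667^2·0.833333^4 = 0.200939
P(X≥2) = 1 − 0.334898 − 0.401878 = 0.263224
Ratio = 0.200939 / 0.263224 = 0.763374

0.7634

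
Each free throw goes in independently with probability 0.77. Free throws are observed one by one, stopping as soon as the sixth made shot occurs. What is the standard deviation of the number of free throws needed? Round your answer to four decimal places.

1.5256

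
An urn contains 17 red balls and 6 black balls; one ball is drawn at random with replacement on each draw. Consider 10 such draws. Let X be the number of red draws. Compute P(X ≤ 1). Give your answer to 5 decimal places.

X ~ Binomial(10, 0.739130); P(X ≤ 1) = Σ C(10,k) p^k (1−p)^(10−k) over k:
  k=0: C(10,0)·0.739130^0·0.260870^10 = 0.0000015
  k=1: C(10,1)·0.739130^1·0.260870^9 = 0.0000414
Total = 0.0000428

0.00004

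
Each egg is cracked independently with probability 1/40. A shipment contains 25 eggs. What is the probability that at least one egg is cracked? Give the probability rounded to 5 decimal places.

0.46897

P(at least one) = 1 − P(none) = 1 − (1 − 0.025)^25
= 1 − 0.5310255 = 0.4689745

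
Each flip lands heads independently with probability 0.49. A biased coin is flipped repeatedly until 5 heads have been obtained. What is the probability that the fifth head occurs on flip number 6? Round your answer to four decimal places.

Y = trial on which the fifth success occurs; negative binomial, r=5, p=0.49.
P(Y=6) = C(5,4) · p^5 · (1−p)^1
= 5 · 0.028248 · 0.51 = 0.072031

0.0720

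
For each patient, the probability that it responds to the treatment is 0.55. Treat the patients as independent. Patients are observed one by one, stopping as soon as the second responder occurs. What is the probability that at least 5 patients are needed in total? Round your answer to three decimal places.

0.241

Needing more than 4 patients ⇔ fewer than 2 successes in the first 4. With X ~ Binomial(4, 0.55), P(Y > 4) = P(X ≤ 1).
  k=0: C(4,0)·0.55^0·0.45^4 = 0.04101
  k=1: C(4,1)·0.55^1·0.45^3 = 0.20047
P(X ≤ 1) = 0.24148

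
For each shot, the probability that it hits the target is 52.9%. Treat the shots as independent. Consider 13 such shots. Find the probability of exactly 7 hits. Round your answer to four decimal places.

0.2172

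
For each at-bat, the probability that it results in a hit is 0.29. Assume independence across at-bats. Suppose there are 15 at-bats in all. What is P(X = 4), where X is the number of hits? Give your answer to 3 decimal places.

0.223

X ~ Binomial(n=15, p=0.29).
P(X=4) = C(15,4) · p^4 · (1−p)^11
= 1365 · 0.0070728 · 0.023112 = 0.22313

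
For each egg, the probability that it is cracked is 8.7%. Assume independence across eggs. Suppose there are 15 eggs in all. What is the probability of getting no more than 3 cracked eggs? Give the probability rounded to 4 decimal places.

X ~ Binomial(15, 0.087); P(X ≤ 3) = Σ C(15,k) p^k (1−p)^(15−k) over k:
  k=0: C(15,0)·0.087^0·0.913^15 = 0.255306
  k=1: C(15,1)·0.087^1·0.913^14 = 0.364923
  k=2: C(15,2)·0.087^2·0.913^13 = 0.243415
  k=3: C(15,3)·0.087^3·0.913^12 = 0.100512
Total = 0.964157

0.9642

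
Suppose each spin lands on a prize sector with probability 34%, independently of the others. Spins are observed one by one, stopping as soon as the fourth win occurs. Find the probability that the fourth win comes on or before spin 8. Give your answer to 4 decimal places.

0.2724

Finishing within 8 spins ⇔ at least 4 successes in the first 8. With X ~ Binomial(8, 0.34), P(Y ≤ 8) = 1 − P(X ≤ 3).
  k=0: C(8,0)·0.34^0·0.66^8 = 0.036004
  k=1: C(8,1)·0.34^1·0.66^7 = 0.148380
  k=2: C(8,2)·0.34^2·0.66^6 = 0.267534
  k=3: C(8,3)·0.34^3·0.66^5 = 0.275641
1 − 0.727560 = 0.272440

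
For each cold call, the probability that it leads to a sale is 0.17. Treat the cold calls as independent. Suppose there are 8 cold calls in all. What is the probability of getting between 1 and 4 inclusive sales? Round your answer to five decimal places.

0.76973

X ~ Binomial(8, 0.17); P(1 ≤ X ≤ 4) = Σ C(8,k) p^k (1−p)^(8−k) over k:
  k=1: C(8,1)·0.17^1·0.83^7 = 0.3690503
  k=2: C(8,2)·0.17^2·0.83^6 = 0.2645602
  k=3: C(8,3)·0.17^3·0.83^5 = 0.1083740
  k=4: C(8,4)·0.17^4·0.83^4 = 0.0277464
Total = 0.7697308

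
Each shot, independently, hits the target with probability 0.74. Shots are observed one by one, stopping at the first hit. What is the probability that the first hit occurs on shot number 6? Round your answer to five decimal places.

0.00088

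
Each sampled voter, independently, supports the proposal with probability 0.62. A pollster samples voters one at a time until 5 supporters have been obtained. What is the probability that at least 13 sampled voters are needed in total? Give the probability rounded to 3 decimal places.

Needing more than 12 sampled voters ⇔ fewer than 5 successes in the first 12. With X ~ Binomial(12, 0.62), P(Y > 12) = P(X ≤ 4).
  k=0: C(12,0)·0.62^0·0.38^12 = 0.00001
  k=1: C(12,1)·0.62^1·0.38^11 = 0.00018
  k=2: C(12,2)·0.62^2·0.38^10 = 0.00159
  k=3: C(12,3)·0.62^3·0.38^9 = 0.00866
  k=4: C(12,4)·0.62^4·0.38^8 = 0.03180
P(X ≤ 4) = 0.04224

0.042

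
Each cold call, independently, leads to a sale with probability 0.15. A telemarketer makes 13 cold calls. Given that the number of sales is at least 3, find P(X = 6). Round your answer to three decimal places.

0.020

X ~ Binomial(13, 0.15). Want P(X=6 | X≥3) = P(X=6) / P(X≥3).
P(X=6) = C(13,6)·0.15^6·0.85^7 = 0.00627
P(X≥3) = 1 − 0.12091 − 0.27737 − 0.29369 = 0.30804
Ratio = 0.00627 / 0.30804 = 0.02034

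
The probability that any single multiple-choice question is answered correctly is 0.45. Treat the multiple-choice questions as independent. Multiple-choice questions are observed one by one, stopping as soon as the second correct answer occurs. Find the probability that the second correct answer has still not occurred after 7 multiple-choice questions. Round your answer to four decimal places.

0.1024

Needing more than 7 multiple-choice questions ⇔ fewer than 2 successes in the first 7. With X ~ Binomial(7, 0.45), P(Y > 7) = P(X ≤ 1).
  k=0: C(7,0)·0.45^0·0.55^7 = 0.015224
  k=1: C(7,1)·0.45^1·0.55^6 = 0.087194
P(X ≤ 1) = 0.102418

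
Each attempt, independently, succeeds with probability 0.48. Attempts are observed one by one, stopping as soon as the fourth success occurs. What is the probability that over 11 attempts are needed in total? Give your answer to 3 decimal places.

0.141

Needing more than 11 attempts ⇔ fewer than 4 successes in the first 11. With X ~ Binomial(11, 0.48), P(Y > 11) = P(X ≤ 3).
  k=0: C(11,0)·0.48^0·0.52^11 = 0.00075
  k=1: C(11,1)·0.48^1·0.52^10 = 0.00763
  k=2: C(11,2)·0.48^2·0.52^9 = 0.03523
  k=3: C(11,3)·0.48^3·0.52^8 = 0.09755
P(X ≤ 3) = 0.14116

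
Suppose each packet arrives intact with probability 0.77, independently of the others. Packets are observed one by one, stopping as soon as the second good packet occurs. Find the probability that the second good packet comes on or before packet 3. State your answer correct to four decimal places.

Finishing within 3 packets ⇔ at least 2 successes in the first 3. With X ~ Binomial(3, 0.77), P(Y ≤ 3) = 1 − P(X ≤ 1).
  k=0: C(3,0)·0.77^0·0.23^3 = 0.012167
  k=1: C(3,1)·0.77^1·0.23^2 = 0.122199
1 − 0.134366 = 0.865634

0.8656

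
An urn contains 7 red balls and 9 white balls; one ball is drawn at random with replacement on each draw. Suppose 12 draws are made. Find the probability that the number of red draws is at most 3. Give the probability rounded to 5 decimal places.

0.15429

X ~ Binomial(12, 0.4375); P(X ≤ 3) = Σ C(12,k) p^k (1−p)^(12−k) over k:
  k=0: C(12,0)·0.4375^0·0.5625^12 = 0.0010034
  k=1: C(12,1)·0.4375^1·0.5625^11 = 0.0093650
  k=2: C(12,2)·0.4375^2·0.5625^10 = 0.0400613
  k=3: C(12,3)·0.4375^3·0.5625^9 = 0.1038627
Total = 0.1542924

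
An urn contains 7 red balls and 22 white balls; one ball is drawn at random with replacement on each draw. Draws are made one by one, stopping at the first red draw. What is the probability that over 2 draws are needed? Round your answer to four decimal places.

Y = number of draws to the first success; geometric, p = 0.241379.
P(Y > 2) = P(first 2 all fail) = (1−p)^2 = 0.575505

0.5755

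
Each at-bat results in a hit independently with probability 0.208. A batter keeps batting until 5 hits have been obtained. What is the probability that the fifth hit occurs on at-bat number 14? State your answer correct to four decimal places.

0.0341

Y = trial on which the fifth success occurs; negative binomial, r=5, p=0.208.
P(Y=14) = C(13,4) · p^5 · (1−p)^9
= 715 · 0.00038933 · 0.12261 = 0.034131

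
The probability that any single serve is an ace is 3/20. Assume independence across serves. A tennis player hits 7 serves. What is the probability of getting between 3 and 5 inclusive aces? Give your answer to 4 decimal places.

X ~ Binomial(7, 0.15); P(3 ≤ X ≤ 5) = Σ C(7,k) p^k (1−p)^(7−k) over k:
  k=3: C(7,3)·0.15^3·0.85^4 = 0.061662
  k=4: C(7,4)·0.15^4·0.85^3 = 0.010882
  k=5: C(7,5)·0.15^5·0.85^2 = 0.001152
Total = 0.073696

0.0737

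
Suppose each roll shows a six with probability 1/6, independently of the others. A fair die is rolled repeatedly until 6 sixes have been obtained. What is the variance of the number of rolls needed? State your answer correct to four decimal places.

Y = total rolls until the sixth success; negative binomial with r=6, p=0.166667.
Var(Y) = r(1−p)/p² = 6·0.833333 / 0.166667² = 180.000000

180.0000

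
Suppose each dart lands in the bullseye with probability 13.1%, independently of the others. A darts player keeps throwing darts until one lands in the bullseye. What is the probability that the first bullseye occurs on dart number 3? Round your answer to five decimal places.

Geometric (trials to first success), p = 0.131.
P(Y = 3) = (1−p)^2 · p = 0.75516 · 0.131 = 0.0989261

0.09893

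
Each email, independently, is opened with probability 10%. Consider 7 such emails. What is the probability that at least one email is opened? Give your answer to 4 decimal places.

0.5217

P(at least one) = 1 − P(none) = 1 − (1 − 0.10)^7
= 1 − 0.478297 = 0.521703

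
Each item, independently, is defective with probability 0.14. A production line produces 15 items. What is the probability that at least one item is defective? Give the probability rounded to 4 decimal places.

0.8959

P(at least one) = 1 − P(none) = 1 − (1 − 0.14)^15
= 1 − 0.104106 = 0.895894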